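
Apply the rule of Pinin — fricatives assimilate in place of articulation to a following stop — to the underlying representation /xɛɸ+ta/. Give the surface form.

[xɛsta]

/ɸ/ is a voiceless bilabial fricative. The following trigger /t/ is alveolar, so /ɸ/ must become alveolar as well.
Changing only its place to alveolar gives [s] — the voiceless alveolar fricative.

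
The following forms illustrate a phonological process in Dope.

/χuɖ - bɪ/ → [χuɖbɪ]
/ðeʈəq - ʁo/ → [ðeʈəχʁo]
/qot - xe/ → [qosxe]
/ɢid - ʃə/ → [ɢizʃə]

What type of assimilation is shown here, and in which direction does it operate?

Underlying /q/ is realised as [χ] next to /ʁ/; /ʁ/ itself does not change.
The change stop → fricative matches the manner of the following /ʁ/, identifying this as manner assimilation.
Place and voice are unchanged, so the assimilation is partial, not total.
The other alternating forms pattern the same way: /t/ → [s] before /x/ (stop → fricative, matching a fricative); /d/ → [z] before /ʃ/ (stop → fricative, matching a fricative) — only manner changes, and always toward the following segment.
No alternation appears in [χuɖbɪ]: there the adjacent consonants already agree in manner (/ɖ/ and /b/ are both stops), so this form is consistent with the same rule.
The trigger is the following segment, so the direction is regressive (anticipatory).

regressive manner assimilation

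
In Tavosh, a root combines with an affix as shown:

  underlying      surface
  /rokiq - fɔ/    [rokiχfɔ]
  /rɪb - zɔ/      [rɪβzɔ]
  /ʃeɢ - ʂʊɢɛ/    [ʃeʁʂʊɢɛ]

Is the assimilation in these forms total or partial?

partial assimilation

Underlying /q/ is realised as [χ] next to /f/; /f/ itself does not change.
/q/ is a stop while /f/ is a fricative; the output [χ] is a fricative, matching the trigger — so the feature that spreads is manner.
Place and voice are unchanged, so the assimilation is partial, not total.
The same holds elsewhere in the data: /b/ → [β] before /z/ (stop → fricative, matching a fricative); /ɢ/ → [ʁ] before /ʂ/ (stop → fricative, matching a fricative) — only manner changes, and always toward the following segment.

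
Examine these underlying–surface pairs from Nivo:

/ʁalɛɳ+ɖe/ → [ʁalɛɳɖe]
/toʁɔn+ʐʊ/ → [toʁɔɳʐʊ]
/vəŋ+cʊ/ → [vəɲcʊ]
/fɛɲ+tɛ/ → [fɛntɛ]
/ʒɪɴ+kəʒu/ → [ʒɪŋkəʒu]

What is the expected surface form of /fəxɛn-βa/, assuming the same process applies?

The data show regressive place assimilation: /n/ → [ɳ] before /ʐ/; /ŋ/ → [ɲ] before /c/; /ɲ/ → [n] before /t/; /ɴ/ → [ŋ] before /k/. In each pair only place changes, matching the following consonant, while manner and voice stay constant.
No alternation appears in [ʁalɛɳɖe]: there the adjacent consonants already agree in place (/ɳ/ and /ɖ/ are both retroflex), so this form is consistent with the same rule.
/n/ is a voiced alveolar nasal. The following trigger /β/ is bilabial, so /n/ must become bilabial as well.
A voiced bilabial nasal is [m], so the surface segment is [m].

[fəxɛmβa]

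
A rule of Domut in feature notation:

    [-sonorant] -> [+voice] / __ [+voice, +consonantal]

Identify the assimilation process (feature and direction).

The structural change is [+voice], and the conditioning segment [+voice, +consonantal] (a voiced consonant) is itself voiced, so the target comes to share the voicing of its neighbour — voicing assimilation.
Since the environment is written after the underscore, the trigger follows the target; the direction is regressive.

regressive voicing assimilation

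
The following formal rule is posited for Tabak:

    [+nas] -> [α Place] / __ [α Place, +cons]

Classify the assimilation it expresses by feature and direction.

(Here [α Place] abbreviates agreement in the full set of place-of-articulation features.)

regressive place assimilation

The shared variable α links the value of the place features (abbreviated [Place]) on the target to the same value on the neighbouring segment, so place is the feature that assimilates.
The conditioning segment sits to the right of the focus bar, meaning the trigger follows the segment that changes — regressive assimilation.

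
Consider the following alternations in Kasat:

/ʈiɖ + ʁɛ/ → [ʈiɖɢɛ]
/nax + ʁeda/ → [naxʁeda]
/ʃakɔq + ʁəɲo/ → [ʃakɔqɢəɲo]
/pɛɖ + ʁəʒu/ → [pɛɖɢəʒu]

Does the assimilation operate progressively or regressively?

progressive

Comparing underlying and surface forms, /ʁ/ → [ɢ] is the alternation; the neighbouring /ɖ/ is constant.
/ʁ/ is a fricative while /ɖ/ is a stop; the output [ɢ] is a stop, matching the trigger — so the feature that spreads is manner.
The same holds elsewhere in the data: /ʁ/ → [ɢ] after /q/ (fricative → stop, matching a stop) — only manner changes, and always toward the preceding segment.
Nothing changes in [naxʁeda]: there the adjacent consonants already agree in manner (/ʁ/ and /x/ are both fricatives), so this form is consistent with the same rule.
The trigger is the preceding segment, so the direction is progressive (perseverative).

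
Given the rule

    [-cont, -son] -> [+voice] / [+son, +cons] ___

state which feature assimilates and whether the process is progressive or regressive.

The structural change is [+voice], and the conditioning segment [+son, +cons] (a sonorant consonant) is itself voiced, so the target comes to share the voicing of its neighbour — voicing assimilation.
Since the environment is written before the underscore, the trigger precedes the target; the direction is progressive.

progressive voicing assimilation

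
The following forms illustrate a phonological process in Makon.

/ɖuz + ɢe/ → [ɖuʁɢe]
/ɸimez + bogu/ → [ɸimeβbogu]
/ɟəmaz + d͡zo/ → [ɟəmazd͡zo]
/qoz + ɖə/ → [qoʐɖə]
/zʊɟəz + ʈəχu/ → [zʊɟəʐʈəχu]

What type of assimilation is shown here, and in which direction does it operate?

Comparing underlying and surface forms, /z/ → [ʁ] is the alternation; the neighbouring /ɢ/ is constant.
/z/ is alveolar while /ɢ/ is uvular; the output [ʁ] is uvular, matching the trigger — so the feature that spreads is place.
Manner and voice are unchanged, so the assimilation is partial, not total.
The same holds elsewhere in the data: /z/ → [β] before /b/ (alveolar → bilabial, matching bilabial); /z/ → [ʐ] before /ɖ/ (alveolar → retroflex, matching retroflex); /z/ → [ʐ] before /ʈ/ (alveolar → retroflex, matching retroflex) — only place changes, and always toward the following segment.
Nothing changes in [ɟəmazd͡zo]: there the adjacent consonants already agree in place (/z/ and /d͡z/ are both alveolar), so this form is consistent with the same rule.
The trigger is the following segment, so the direction is regressive (anticipatory).

regressive place assimilation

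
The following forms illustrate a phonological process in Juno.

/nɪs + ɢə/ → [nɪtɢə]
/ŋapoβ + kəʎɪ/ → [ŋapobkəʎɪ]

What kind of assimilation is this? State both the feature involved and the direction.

Comparing underlying and surface forms, /s/ → [t] is the alternation; the neighbouring /ɢ/ is constant.
/s/ is a fricative while /ɢ/ is a stop; the output [t] is a stop, matching the trigger — so the feature that spreads is manner.
Place and voice are unchanged, so the assimilation is partial, not total.
Checking the remaining alternation: /β/ → [b] before /k/ (fricative → stop, matching a stop) — only manner changes, and always toward the following segment.
The trigger is the following segment, so the direction is regressive (anticipatory).

regressive manner assimilation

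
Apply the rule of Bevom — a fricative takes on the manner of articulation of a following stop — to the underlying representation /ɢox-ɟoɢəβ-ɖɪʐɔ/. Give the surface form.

The rule targets /x/ (voiceless velar fricative), which sits before the trigger /ɟ/ (stop).
The voiceless velar stop is [k], so /x/ → [k].
The same rule applies at the second boundary: /β/ → [b] next to /ɖ/.

[ɢokɟoɢəbɖɪʐɔ]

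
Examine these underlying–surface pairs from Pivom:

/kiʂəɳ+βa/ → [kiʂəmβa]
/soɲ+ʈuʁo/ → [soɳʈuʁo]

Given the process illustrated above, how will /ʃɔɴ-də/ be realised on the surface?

The data show regressive place assimilation: /ɳ/ → [m] before /β/; /ɲ/ → [ɳ] before /ʈ/. In each pair only place changes, matching the following consonant, while manner and voice stay constant.
/ɴ/ is a voiced uvular nasal. The following trigger /d/ is alveolar, so /ɴ/ must become alveolar as well.
A voiced alveolar nasal is [n], so the surface segment is [n].

[ʃɔndə]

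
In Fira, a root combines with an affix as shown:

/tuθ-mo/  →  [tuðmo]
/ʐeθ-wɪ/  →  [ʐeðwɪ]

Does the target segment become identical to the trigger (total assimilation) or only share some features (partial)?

partial assimilation

Underlying /θ/ is realised as [ð] next to /m/; /m/ itself does not change.
The change voiceless → voiced matches the voicing of the following /m/, identifying this as voicing assimilation.
Place and manner are unchanged, so the assimilation is partial, not total.
Checking the remaining alternation: /θ/ → [ð] before /w/ (voiceless → voiced, matching voiced) — only voicing changes, and always toward the following segment.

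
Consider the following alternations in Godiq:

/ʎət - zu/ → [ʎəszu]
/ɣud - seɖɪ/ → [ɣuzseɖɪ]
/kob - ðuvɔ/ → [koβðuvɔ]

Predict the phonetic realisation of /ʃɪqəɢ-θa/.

[ʃɪqəʁθa]

The data show regressive manner assimilation: /t/ → [s] before /z/; /d/ → [z] before /s/; /b/ → [β] before /ð/. In each pair only manner changes, matching the following consonant, while place and voice stay constant.
The rule targets /ɢ/ (voiced uvular stop), which sits before the trigger /θ/ (fricative).
Changing only its manner to fricative gives [ʁ] — the voiced uvular fricative.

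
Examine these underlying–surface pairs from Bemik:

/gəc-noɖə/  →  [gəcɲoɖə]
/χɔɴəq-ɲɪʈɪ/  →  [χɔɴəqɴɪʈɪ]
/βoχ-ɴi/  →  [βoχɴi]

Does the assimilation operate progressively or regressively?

The segment that alternates is /n/, which surfaces as [ɲ] when adjacent to /c/.
/n/ is alveolar while /c/ is palatal; the output [ɲ] is palatal, matching the trigger — so the feature that spreads is place.
The other alternating form patterns the same way: /ɲ/ → [ɴ] after /q/ (palatal → uvular, matching uvular) — only place changes, and always toward the preceding segment.
Nothing changes in [βoχɴi]: there the adjacent consonants already agree in place (/ɴ/ and /χ/ are both uvular), so this form is consistent with the same rule.
The trigger is the preceding segment, so the direction is progressive (perseverative).

progressive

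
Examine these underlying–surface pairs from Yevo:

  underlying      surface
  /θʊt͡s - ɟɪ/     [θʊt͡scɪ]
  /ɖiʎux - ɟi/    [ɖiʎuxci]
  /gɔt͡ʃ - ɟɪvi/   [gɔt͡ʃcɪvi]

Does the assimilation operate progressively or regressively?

progressive

Comparing underlying and surface forms, /ɟ/ → [c] is the alternation; the neighbouring /t͡s/ is constant.
The change voiced → voiceless matches the voicing of the preceding /t͡s/, identifying this as voicing assimilation.
The other alternating forms pattern the same way: /ɟ/ → [c] after /x/ (voiced → voiceless, matching voiceless); /ɟ/ → [c] after /t͡ʃ/ (voiced → voiceless, matching voiceless) — only voicing changes, and always toward the preceding segment.
Since the segment that changes follows the conditioning segment, the assimilation is progressive.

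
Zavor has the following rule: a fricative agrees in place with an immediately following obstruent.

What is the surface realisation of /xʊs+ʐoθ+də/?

[xʊʂʐosdə]

The rule targets /s/ (voiceless alveolar fricative), which sits before the trigger /ʐ/ (retroflex).
A voiceless retroflex fricative is [ʂ], so the surface segment is [ʂ].
The same rule applies at the second boundary: /θ/ → [s] next to /d/.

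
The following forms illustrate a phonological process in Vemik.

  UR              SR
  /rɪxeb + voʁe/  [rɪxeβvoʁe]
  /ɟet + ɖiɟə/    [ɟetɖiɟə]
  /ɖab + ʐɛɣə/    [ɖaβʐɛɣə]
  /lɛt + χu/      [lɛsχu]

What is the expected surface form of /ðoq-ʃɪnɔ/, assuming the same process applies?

The data show regressive manner assimilation: /b/ → [β] before /v/; /b/ → [β] before /ʐ/; /t/ → [s] before /χ/. In each pair only manner changes, matching the following consonant, while place and voice stay constant.
Nothing changes in [ɟetɖiɟə]: there the adjacent consonants already agree in manner (/t/ and /ɖ/ are both stops), so this form is consistent with the same rule.
The rule targets /q/ (voiceless uvular stop), which sits before the trigger /ʃ/ (fricative).
The voiceless uvular fricative is [χ], so /q/ → [χ].

[ðoχʃɪnɔ]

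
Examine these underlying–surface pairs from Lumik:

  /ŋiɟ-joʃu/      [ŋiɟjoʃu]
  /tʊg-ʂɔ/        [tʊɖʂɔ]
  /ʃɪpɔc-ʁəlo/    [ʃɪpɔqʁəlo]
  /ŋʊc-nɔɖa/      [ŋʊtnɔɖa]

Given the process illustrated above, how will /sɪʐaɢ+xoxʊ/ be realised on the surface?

The data show regressive place assimilation: /g/ → [ɖ] before /ʂ/; /c/ → [q] before /ʁ/; /c/ → [t] before /n/. In each pair only place changes, matching the following consonant, while manner and voice stay constant.
Nothing changes in [ŋiɟjoʃu]: there the adjacent consonants already agree in place (/ɟ/ and /j/ are both palatal), so this form is consistent with the same rule.
/ɢ/ is a voiced uvular stop. The following trigger /x/ is velar, so /ɢ/ must become velar as well.
Changing only its place to velar gives [g] — the voiced velar stop.

[sɪʐagxoxʊ]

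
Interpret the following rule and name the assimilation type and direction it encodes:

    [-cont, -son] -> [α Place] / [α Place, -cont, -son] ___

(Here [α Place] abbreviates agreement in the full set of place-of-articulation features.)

progressive place assimilation

The rule copies the place features (abbreviated [Place]) from the environment onto the target, so the assimilating feature is place.
The conditioning segment sits to the left of the focus bar, meaning the trigger precedes the segment that changes — progressive assimilation.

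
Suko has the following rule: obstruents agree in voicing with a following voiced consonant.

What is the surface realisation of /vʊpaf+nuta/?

The rule targets /f/ (voiceless labiodental fricative), which sits before the trigger /n/ (voiced).
Changing only its voicing to voiced gives [v] — the voiced labiodental fricative.

[vʊpavnuta]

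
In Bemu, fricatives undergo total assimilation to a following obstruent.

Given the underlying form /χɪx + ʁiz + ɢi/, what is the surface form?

[χɪʁʁiɢɢi]

/x/ is the segment targeted by the rule; it sits immediately before /ʁ/, so it assimilates completely and surfaces as [ʁ].
At the second juncture, /z/ likewise becomes [ɢ] adjacent to /ɢ/.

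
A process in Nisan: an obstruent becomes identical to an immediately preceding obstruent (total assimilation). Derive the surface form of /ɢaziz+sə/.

/s/ is the segment targeted by the rule; it sits immediately after /z/, so it assimilates completely and surfaces as [z].

[ɢazizzə]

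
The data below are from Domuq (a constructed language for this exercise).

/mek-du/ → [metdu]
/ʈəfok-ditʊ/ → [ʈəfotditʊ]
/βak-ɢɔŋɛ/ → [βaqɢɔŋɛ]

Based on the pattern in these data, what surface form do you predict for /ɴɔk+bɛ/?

The data show regressive place assimilation: /k/ → [t] before /d/; /k/ → [q] before /ɢ/. In each pair only place changes, matching the following consonant, while manner and voice stay constant.
The rule targets /k/ (voiceless velar stop), which sits before the trigger /b/ (bilabial).
A voiceless bilabial stop is [p], so the surface segment is [p].

[ɴɔpbɛ]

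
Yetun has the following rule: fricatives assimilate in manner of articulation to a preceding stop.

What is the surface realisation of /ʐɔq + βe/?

[ʐɔqbe]

The rule targets /β/ (voiced bilabial fricative), which sits after the trigger /q/ (stop).
Changing only its manner to stop gives [b] — the voiced bilabial stop.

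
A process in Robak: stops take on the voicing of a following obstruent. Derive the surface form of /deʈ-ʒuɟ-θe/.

The rule targets /ʈ/ (voiceless retroflex stop), which sits before the trigger /ʒ/ (voiced).
A voiced retroflex stop is [ɖ], so the surface segment is [ɖ].
At the second juncture, /ɟ/ likewise becomes [c] adjacent to /θ/.

[deɖʒucθe]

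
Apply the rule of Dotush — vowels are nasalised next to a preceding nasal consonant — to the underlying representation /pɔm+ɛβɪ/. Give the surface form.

The vowel /ɛ/ is adjacent to the preceding nasal /m/, so it acquires [+nasal] and surfaces as [ɛ̃].

[pɔmɛ̃βɪ]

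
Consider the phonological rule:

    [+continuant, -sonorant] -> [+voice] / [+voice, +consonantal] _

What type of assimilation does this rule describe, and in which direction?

The structural change is [+voice], and the conditioning segment [+voice, +consonantal] (a voiced consonant) is itself voiced, so the target comes to share the voicing of its neighbour — voicing assimilation.
The conditioning segment sits to the left of the focus bar, meaning the trigger precedes the segment that changes — progressive assimilation.

progressive voicing assimilation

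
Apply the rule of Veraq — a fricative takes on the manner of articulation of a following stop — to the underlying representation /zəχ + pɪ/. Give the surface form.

/χ/ is a voiceless uvular fricative. The following trigger /p/ is a stop, so /χ/ must become a stop as well.
A voiceless uvular stop is [q], so the surface segment is [q].

[zəqpɪ]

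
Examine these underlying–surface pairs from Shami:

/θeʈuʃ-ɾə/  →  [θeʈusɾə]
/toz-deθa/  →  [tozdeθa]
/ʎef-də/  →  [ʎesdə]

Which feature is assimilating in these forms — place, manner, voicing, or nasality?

The segment that alternates is /ʃ/, which surfaces as [s] when adjacent to /ɾ/.
/ʃ/ is postalveolar while /ɾ/ is alveolar; the output [s] is alveolar, matching the trigger — so the feature that spreads is place.
The same holds elsewhere in the data: /f/ → [s] before /d/ (labiodental → alveolar, matching alveolar) — only place changes, and always toward the following segment.
No alternation appears in [tozdeθa]: there the adjacent consonants already agree in place (/z/ and /d/ are both alveolar), so this form is consistent with the same rule.

place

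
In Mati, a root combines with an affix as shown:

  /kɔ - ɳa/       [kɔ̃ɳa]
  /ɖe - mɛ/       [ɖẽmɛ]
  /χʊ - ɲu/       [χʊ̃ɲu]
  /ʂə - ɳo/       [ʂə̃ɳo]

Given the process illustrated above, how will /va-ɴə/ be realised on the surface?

The data show regressive nasality assimilation (vowel nasalisation): /ɔ/ → [ɔ̃] before /ɳ/; /e/ → [ẽ] before /m/; /ʊ/ → [ʊ̃] before /ɲ/; /ə/ → [ə̃] before /ɳ/ — a vowel is nasalised by an immediately following nasal consonant.
/a/ sits next to the nasal /ɴ/ and is therefore nasalised to [ã].

[vãɴə]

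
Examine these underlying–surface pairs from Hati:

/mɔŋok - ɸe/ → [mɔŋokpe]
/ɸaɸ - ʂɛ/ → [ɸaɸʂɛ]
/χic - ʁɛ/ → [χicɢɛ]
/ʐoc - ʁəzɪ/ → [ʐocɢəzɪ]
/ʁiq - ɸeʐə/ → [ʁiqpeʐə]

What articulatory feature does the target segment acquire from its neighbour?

The segment that alternates is /ɸ/, which surfaces as [p] when adjacent to /k/.
The change fricative → stop matches the manner of the preceding /k/, identifying this as manner assimilation.
Checking the remaining alternations: /ʁ/ → [ɢ] after /c/ (fricative → stop, matching a stop); /ɸ/ → [p] after /q/ (fricative → stop, matching a stop) — only manner changes, and always toward the preceding segment.
No alternation appears in [ɸaɸʂɛ]: there the adjacent consonants already agree in manner (/ʂ/ and /ɸ/ are both fricatives), so this form is consistent with the same rule.

manner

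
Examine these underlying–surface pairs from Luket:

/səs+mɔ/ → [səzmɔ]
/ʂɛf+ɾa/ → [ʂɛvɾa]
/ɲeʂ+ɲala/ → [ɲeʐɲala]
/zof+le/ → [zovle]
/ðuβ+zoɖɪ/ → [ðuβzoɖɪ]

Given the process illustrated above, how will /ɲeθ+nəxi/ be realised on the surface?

The data show regressive voicing assimilation: /s/ → [z] before /m/; /f/ → [v] before /ɾ/; /ʂ/ → [ʐ] before /ɲ/; /f/ → [v] before /l/. In each pair only voicing changes, matching the following consonant, while place and manner stay constant.
Nothing changes in [ðuβzoɖɪ]: there the adjacent consonants already agree in voicing (/β/ and /z/ are both voiced), so this form is consistent with the same rule.
The rule targets /θ/ (voiceless dental fricative), which sits before the trigger /n/ (voiced).
The voiced dental fricative is [ð], so /θ/ → [ð].

[ɲeðnəxi]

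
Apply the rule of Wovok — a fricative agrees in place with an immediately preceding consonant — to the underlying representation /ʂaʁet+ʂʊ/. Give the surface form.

[ʂaʁetsʊ]

The rule targets /ʂ/ (voiceless retroflex fricative), which sits after the trigger /t/ (alveolar).
Changing only its place to alveolar gives [s] — the voiceless alveolar fricative.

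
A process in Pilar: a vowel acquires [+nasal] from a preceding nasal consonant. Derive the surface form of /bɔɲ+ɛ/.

The vowel /ɛ/ is adjacent to the preceding nasal /ɲ/, so it acquires [+nasal] and surfaces as [ɛ̃].

[bɔɲɛ̃]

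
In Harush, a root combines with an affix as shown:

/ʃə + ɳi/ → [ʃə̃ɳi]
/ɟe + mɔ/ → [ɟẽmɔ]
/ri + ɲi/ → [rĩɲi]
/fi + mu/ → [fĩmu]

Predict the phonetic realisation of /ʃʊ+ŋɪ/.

The data show regressive nasality assimilation (vowel nasalisation): /ə/ → [ə̃] before /ɳ/; /e/ → [ẽ] before /m/; /i/ → [ĩ] before /ɲ/; /i/ → [ĩ] before /m/ — a vowel is nasalised by an immediately following nasal consonant.
The vowel /ʊ/ is adjacent to the following nasal /ŋ/, so it acquires [+nasal] and surfaces as [ʊ̃].

[ʃʊ̃ŋɪ]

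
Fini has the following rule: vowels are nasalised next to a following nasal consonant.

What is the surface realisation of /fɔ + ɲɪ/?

[fɔ̃ɲɪ]

The vowel /ɔ/ is adjacent to the following nasal /ɲ/, so it acquires [+nasal] and surfaces as [ɔ̃].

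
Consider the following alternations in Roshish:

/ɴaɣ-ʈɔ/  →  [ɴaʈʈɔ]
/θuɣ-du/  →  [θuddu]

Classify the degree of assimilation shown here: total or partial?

The segment that alternates is /ɣ/, which surfaces as [ʈ] when adjacent to /ʈ/.
The output [ʈ] is identical to the trigger /ʈ/ — every feature (place, manner, voicing) has been copied — so this is total assimilation.
The remaining alternation confirms this: /ɣ/ → [d] before /d/ — in each case the output is a copy of the following consonant.

total assimilation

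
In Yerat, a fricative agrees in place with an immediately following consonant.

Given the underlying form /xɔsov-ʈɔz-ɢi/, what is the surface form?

[xɔsoʐʈɔʁɢi]

/v/ is a voiced labiodental fricative. The following trigger /ʈ/ is retroflex, so /v/ must become retroflex as well.
A voiced retroflex fricative is [ʐ], so the surface segment is [ʐ].
The same rule applies at the second boundary: /z/ → [ʁ] next to /ɢ/.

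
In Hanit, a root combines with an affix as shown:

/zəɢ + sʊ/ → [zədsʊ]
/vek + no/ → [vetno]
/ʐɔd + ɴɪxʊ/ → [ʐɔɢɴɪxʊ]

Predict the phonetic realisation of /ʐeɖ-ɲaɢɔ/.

The data show regressive place assimilation: /ɢ/ → [d] before /s/; /k/ → [t] before /n/; /d/ → [ɢ] before /ɴ/. In each pair only place changes, matching the following consonant, while manner and voice stay constant.
The rule targets /ɖ/ (voiced retroflex stop), which sits before the trigger /ɲ/ (palatal).
Changing only its place to palatal gives [ɟ] — the voiced palatal stop.

[ʐeɟɲaɢɔ]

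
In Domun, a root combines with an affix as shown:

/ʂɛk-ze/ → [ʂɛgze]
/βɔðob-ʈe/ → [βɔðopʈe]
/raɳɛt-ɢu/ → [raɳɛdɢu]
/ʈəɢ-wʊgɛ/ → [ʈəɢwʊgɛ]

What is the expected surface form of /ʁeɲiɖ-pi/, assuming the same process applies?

[ʁeɲiʈpi]

The data show regressive voicing assimilation: /k/ → [g] before /z/; /b/ → [p] before /ʈ/; /t/ → [d] before /ɢ/. In each pair only voicing changes, matching the following consonant, while place and manner stay constant.
No alternation appears in [ʈəɢwʊgɛ]: there the adjacent consonants already agree in voicing (/ɢ/ and /w/ are both voiced), so this form is consistent with the same rule.
/ɖ/ is a voiced retroflex stop. The following trigger /p/ is voiceless, so /ɖ/ must become voiceless as well.
A voiceless retroflex stop is [ʈ], so the surface segment is [ʈ].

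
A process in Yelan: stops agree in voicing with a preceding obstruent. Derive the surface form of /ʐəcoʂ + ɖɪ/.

[ʐəcoʂʈɪ]

The rule targets /ɖ/ (voiced retroflex stop), which sits after the trigger /ʂ/ (voiceless).
The voiceless retroflex stop is [ʈ], so /ɖ/ → [ʈ].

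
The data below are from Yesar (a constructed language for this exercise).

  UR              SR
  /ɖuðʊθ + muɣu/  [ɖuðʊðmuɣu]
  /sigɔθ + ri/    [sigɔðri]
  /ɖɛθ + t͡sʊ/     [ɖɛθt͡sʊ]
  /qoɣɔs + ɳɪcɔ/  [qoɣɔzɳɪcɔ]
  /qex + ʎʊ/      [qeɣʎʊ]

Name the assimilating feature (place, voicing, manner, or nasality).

voicing

Comparing underlying and surface forms, /θ/ → [ð] is the alternation; the neighbouring /m/ is constant.
The change voiceless → voiced matches the voicing of the following /m/, identifying this as voicing assimilation.
The other alternating forms pattern the same way: /θ/ → [ð] before /r/ (voiceless → voiced, matching voiced); /s/ → [z] before /ɳ/ (voiceless → voiced, matching voiced); /x/ → [ɣ] before /ʎ/ (voiceless → voiced, matching voiced) — only voicing changes, and always toward the following segment.
Nothing changes in [ɖɛθt͡sʊ]: there the adjacent consonants already agree in voicing (/θ/ and /t͡s/ are both voiceless), so this form is consistent with the same rule.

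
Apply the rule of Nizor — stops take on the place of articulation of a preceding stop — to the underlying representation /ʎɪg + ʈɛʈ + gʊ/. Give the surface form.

[ʎɪgkɛʈɖʊ]

/ʈ/ is a voiceless retroflex stop. The preceding trigger /g/ is velar, so /ʈ/ must become velar as well.
Changing only its place to velar gives [k] — the voiceless velar stop.
At the second juncture, /g/ likewise becomes [ɖ] adjacent to /ʈ/.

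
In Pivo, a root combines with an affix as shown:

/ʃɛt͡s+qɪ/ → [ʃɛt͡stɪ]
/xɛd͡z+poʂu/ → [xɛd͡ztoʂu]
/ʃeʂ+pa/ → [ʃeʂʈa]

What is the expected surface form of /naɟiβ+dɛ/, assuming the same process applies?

[naɟiβbɛ]

The data show progressive place assimilation: /q/ → [t] after /t͡s/; /p/ → [t] after /d͡z/; /p/ → [ʈ] after /ʂ/. In each pair only place changes, matching the preceding consonant, while manner and voice stay constant.
The rule targets /d/ (voiced alveolar stop), which sits after the trigger /β/ (bilabial).
A voiced bilabial stop is [b], so the surface segment is [b].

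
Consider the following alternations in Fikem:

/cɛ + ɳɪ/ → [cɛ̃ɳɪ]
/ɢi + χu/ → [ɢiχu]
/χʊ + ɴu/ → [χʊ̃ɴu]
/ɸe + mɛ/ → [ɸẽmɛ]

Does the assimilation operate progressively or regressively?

The vowel /ɛ/ surfaces as nasalised [ɛ̃] next to the following nasal /ɳ/ — it has acquired the [+nasal] feature of its neighbour.
Likewise in the remaining data: /ʊ/ → [ʊ̃] before /ɴ/; /e/ → [ẽ] before /m/ — each time a vowel is nasalised next to a following nasal.
No change occurs in [ɢiχu] because the vowel at the boundary is adjacent to an oral consonant, not a nasal (/i/ next to /χ/).
Because the conditioning nasal is to the right of the vowel that changes, the process is regressive (anticipatory).

regressive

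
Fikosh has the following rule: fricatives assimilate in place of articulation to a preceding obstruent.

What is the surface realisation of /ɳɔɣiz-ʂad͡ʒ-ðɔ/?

/ʂ/ is a voiceless retroflex fricative. The preceding trigger /z/ is alveolar, so /ʂ/ must become alveolar as well.
The voiceless alveolar fricative is [s], so /ʂ/ → [s].
At the second juncture, /ð/ likewise becomes [ʒ] adjacent to /d͡ʒ/.

[ɳɔɣizsad͡ʒʒɔ]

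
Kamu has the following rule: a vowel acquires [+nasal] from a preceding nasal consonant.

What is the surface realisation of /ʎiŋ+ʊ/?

[ʎiŋʊ̃]

The vowel /ʊ/ is adjacent to the preceding nasal /ŋ/, so it acquires [+nasal] and surfaces as [ʊ̃].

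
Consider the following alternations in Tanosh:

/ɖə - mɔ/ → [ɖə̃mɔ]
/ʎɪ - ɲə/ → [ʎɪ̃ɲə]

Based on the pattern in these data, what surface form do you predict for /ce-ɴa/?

The data show regressive nasality assimilation (vowel nasalisation): /ə/ → [ə̃] before /m/; /ɪ/ → [ɪ̃] before /ɲ/ — a vowel is nasalised by an immediately following nasal consonant.
The vowel /e/ is adjacent to the following nasal /ɴ/, so it acquires [+nasal] and surfaces as [ẽ].

[cẽɴa]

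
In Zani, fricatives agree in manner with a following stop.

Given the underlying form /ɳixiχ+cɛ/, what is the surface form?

[ɳixiqcɛ]

/χ/ is a voiceless uvular fricative. The following trigger /c/ is a stop, so /χ/ must become a stop as well.
The voiceless uvular stop is [q], so /χ/ → [q].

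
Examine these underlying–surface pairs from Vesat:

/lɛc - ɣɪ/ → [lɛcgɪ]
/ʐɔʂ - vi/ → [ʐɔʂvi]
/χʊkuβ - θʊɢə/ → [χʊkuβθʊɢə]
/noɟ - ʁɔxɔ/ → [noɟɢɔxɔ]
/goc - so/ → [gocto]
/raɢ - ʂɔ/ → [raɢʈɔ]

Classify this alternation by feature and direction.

progressive manner assimilation

The segment that alternates is /ɣ/, which surfaces as [g] when adjacent to /c/.
/ɣ/ is a fricative while /c/ is a stop; the output [g] is a stop, matching the trigger — so the feature that spreads is manner.
Place and voice are unchanged, so the assimilation is partial, not total.
Checking the remaining alternations: /ʁ/ → [ɢ] after /ɟ/ (fricative → stop, matching a stop); /s/ → [t] after /c/ (fricative → stop, matching a stop); /ʂ/ → [ʈ] after /ɢ/ (fricative → stop, matching a stop) — only manner changes, and always toward the preceding segment.
Nothing changes in [ʐɔʂvi], [χʊkuβθʊɢə]: there the adjacent consonants already agree in manner (/v/ and /ʂ/ are both fricatives; /θ/ and /β/ are both fricatives), so these forms are consistent with the same rule.
Since the segment that changes follows the conditioning segment, the assimilation is progressive.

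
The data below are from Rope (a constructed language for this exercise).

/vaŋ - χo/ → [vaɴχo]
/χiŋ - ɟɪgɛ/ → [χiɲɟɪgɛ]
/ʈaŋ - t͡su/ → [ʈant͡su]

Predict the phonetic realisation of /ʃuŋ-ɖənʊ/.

The data show regressive place assimilation: /ŋ/ → [ɴ] before /χ/; /ŋ/ → [ɲ] before /ɟ/; /ŋ/ → [n] before /t͡s/. In each pair only place changes, matching the following consonant, while manner and voice stay constant.
/ŋ/ is a voiced velar nasal. The following trigger /ɖ/ is retroflex, so /ŋ/ must become retroflex as well.
A voiced retroflex nasal is [ɳ], so the surface segment is [ɳ].

[ʃuɳɖənʊ]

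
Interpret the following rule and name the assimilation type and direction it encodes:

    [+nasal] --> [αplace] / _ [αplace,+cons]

The rule copies the place features (abbreviated [place]) from the environment onto the target, so the assimilating feature is place.
The conditioning segment sits to the right of the focus bar, meaning the trigger follows the segment that changes — regressive assimilation.

regressive place assimilation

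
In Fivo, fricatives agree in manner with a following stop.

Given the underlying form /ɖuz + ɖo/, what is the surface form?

/z/ is a voiced alveolar fricative. The following trigger /ɖ/ is a stop, so /z/ must become a stop as well.
A voiced alveolar stop is [d], so the surface segment is [d].

[ɖudɖo]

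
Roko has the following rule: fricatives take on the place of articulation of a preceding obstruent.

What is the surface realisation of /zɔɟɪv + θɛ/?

[zɔɟɪvfɛ]

/θ/ is a voiceless dental fricative. The preceding trigger /v/ is labiodental, so /θ/ must become labiodental as well.
Changing only its place to labiodental gives [f] — the voiceless labiodental fricative.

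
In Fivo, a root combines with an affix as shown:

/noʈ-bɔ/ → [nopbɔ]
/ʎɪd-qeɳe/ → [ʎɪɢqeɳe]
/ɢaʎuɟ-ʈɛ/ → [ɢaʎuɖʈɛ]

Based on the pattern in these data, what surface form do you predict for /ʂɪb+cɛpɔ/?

[ʂɪɟcɛpɔ]

The data show regressive place assimilation: /ʈ/ → [p] before /b/; /d/ → [ɢ] before /q/; /ɟ/ → [ɖ] before /ʈ/. In each pair only place changes, matching the following consonant, while manner and voice stay constant.
/b/ is a voiced bilabial stop. The following trigger /c/ is palatal, so /b/ must become palatal as well.
Changing only its place to palatal gives [ɟ] — the voiced palatal stop.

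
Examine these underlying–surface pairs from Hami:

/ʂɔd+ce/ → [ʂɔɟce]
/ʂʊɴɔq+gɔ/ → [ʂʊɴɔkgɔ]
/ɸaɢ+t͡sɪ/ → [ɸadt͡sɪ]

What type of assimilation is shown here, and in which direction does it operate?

The segment that alternates is /d/, which surfaces as [ɟ] when adjacent to /c/.
/d/ is alveolar while /c/ is palatal; the output [ɟ] is palatal, matching the trigger — so the feature that spreads is place.
Manner and voice are unchanged, so the assimilation is partial, not total.
The other alternating forms pattern the same way: /q/ → [k] before /g/ (uvular → velar, matching velar); /ɢ/ → [d] before /t͡s/ (uvular → alveolar, matching alveolar) — only place changes, and always toward the following segment.
The trigger is the following segment, so the direction is regressive (anticipatory).

regressive place assimilation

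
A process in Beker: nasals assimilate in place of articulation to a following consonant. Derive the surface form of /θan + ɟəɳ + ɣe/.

/n/ is a voiced alveolar nasal. The following trigger /ɟ/ is palatal, so /n/ must become palatal as well.
Changing only its place to palatal gives [ɲ] — the voiced palatal nasal.
At the second juncture, /ɳ/ likewise becomes [ŋ] adjacent to /ɣ/.

[θaɲɟəŋɣe]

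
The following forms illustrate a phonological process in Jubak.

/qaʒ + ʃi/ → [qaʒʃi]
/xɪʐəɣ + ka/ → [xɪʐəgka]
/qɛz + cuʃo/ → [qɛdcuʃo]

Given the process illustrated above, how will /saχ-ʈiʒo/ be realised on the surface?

[saqʈiʒo]

The data show regressive manner assimilation: /ɣ/ → [g] before /k/; /z/ → [d] before /c/. In each pair only manner changes, matching the following consonant, while place and voice stay constant.
No alternation appears in [qaʒʃi]: there the adjacent consonants already agree in manner (/ʒ/ and /ʃ/ are both fricatives), so this form is consistent with the same rule.
The rule targets /χ/ (voiceless uvular fricative), which sits before the trigger /ʈ/ (stop).
A voiceless uvular stop is [q], so the surface segment is [q].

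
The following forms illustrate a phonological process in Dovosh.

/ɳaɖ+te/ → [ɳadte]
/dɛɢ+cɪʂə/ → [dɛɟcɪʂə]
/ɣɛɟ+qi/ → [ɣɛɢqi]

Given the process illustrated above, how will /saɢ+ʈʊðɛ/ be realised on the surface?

[saɖʈʊðɛ]

The data show regressive place assimilation: /ɖ/ → [d] before /t/; /ɢ/ → [ɟ] before /c/; /ɟ/ → [ɢ] before /q/. In each pair only place changes, matching the following consonant, while manner and voice stay constant.
The rule targets /ɢ/ (voiced uvular stop), which sits before the trigger /ʈ/ (retroflex).
Changing only its place to retroflex gives [ɖ] — the voiced retroflex stop.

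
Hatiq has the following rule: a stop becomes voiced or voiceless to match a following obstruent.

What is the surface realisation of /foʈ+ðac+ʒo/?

/ʈ/ is a voiceless retroflex stop. The following trigger /ð/ is voiced, so /ʈ/ must become voiced as well.
The voiced retroflex stop is [ɖ], so /ʈ/ → [ɖ].
At the second juncture, /c/ likewise becomes [ɟ] adjacent to /ʒ/.

[foɖðaɟʒo]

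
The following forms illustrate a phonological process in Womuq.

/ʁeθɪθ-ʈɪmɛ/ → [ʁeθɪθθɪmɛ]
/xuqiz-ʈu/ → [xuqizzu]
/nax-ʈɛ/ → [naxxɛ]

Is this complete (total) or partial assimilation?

Underlying /ʈ/ is realised as [θ] next to /θ/; /θ/ itself does not change.
The output [θ] is identical to the trigger /θ/ — every feature (place, manner, voicing) has been copied — so this is total assimilation.
The other forms behave the same way: /ʈ/ → [z] after /z/; /ʈ/ → [x] after /x/ — in each case the output is a copy of the preceding consonant.

total assimilation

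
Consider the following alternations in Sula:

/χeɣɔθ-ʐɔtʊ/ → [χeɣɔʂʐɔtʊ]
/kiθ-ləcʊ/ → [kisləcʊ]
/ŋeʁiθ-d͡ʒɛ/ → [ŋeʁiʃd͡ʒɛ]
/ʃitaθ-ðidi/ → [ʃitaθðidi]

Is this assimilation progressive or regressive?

regressive

Underlying /θ/ is realised as [ʂ] next to /ʐ/; /ʐ/ itself does not change.
/θ/ is dental while /ʐ/ is retroflex; the output [ʂ] is retroflex, matching the trigger — so the feature that spreads is place.
Checking the remaining alternations: /θ/ → [s] before /l/ (dental → alveolar, matching alveolar); /θ/ → [ʃ] before /d͡ʒ/ (dental → postalveolar, matching postalveolar) — only place changes, and always toward the following segment.
Nothing changes in [ʃitaθðidi]: there the adjacent consonants already agree in place (/θ/ and /ð/ are both dental), so this form is consistent with the same rule.
The trigger is the following segment, so the direction is regressive (anticipatory).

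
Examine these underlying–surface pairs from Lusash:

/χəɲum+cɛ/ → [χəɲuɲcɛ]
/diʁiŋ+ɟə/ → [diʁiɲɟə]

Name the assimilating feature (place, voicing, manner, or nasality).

Comparing underlying and surface forms, /m/ → [ɲ] is the alternation; the neighbouring /c/ is constant.
/m/ is bilabial while /c/ is palatal; the output [ɲ] is palatal, matching the trigger — so the feature that spreads is place.
The same holds elsewhere in the data: /ŋ/ → [ɲ] before /ɟ/ (velar → palatal, matching palatal) — only place changes, and always toward the following segment.

place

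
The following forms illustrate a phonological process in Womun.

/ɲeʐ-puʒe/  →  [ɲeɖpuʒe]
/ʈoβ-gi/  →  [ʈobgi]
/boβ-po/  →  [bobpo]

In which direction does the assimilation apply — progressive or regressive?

Underlying /ʐ/ is realised as [ɖ] next to /p/; /p/ itself does not change.
The change fricative → stop matches the manner of the following /p/, identifying this as manner assimilation.
Checking the remaining alternations: /β/ → [b] before /g/ (fricative → stop, matching a stop); /β/ → [b] before /p/ (fricative → stop, matching a stop) — only manner changes, and always toward the following segment.
The trigger is the following segment, so the direction is regressive (anticipatory).

regressive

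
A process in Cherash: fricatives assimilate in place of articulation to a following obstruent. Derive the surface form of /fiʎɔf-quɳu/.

The rule targets /f/ (voiceless labiodental fricative), which sits before the trigger /q/ (uvular).
Changing only its place to uvular gives [χ] — the voiceless uvular fricative.

[fiʎɔχquɳu]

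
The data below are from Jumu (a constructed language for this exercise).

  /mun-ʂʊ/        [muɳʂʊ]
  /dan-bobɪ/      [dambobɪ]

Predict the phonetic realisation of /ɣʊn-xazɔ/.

[ɣʊŋxazɔ]

The data show regressive place assimilation: /n/ → [ɳ] before /ʂ/; /n/ → [m] before /b/. In each pair only place changes, matching the following consonant, while manner and voice stay constant.
/n/ is a voiced alveolar nasal. The following trigger /x/ is velar, so /n/ must become velar as well.
The voiced velar nasal is [ŋ], so /n/ → [ŋ].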